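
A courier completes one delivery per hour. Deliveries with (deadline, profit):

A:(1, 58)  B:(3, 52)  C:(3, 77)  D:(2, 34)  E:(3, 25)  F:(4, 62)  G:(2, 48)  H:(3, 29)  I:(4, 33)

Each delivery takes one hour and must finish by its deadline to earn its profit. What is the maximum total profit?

Profit order: C=77 F=62 A=58 B=52 G=48 D=34 I=33 H=29 E=25
Assign: C→slot 3, F→slot 4, A→slot 1, B→slot 2, G skipped, D skipped, I skipped, H skipped, E skipped.
Slots: [1:A] [2:B] [3:C] [4:F]
Profit = 58 + 52 + 77 + 62 = 249

249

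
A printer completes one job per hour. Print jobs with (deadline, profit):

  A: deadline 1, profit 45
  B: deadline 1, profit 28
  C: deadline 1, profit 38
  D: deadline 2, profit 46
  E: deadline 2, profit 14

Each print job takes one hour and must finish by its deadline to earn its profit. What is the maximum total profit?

91

Profit order: D=46 A=45 C=38 B=28 E=14
Assign: D→slot 2, A→slot 1, C skipped, B skipped, E skipped.
Slots: [1:A] [2:D]
Profit = 45 + 46 = 91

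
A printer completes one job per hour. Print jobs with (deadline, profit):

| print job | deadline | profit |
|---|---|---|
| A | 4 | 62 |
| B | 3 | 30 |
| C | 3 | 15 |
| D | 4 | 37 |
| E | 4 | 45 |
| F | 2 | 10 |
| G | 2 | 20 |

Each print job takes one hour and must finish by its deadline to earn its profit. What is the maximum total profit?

174

By profit: A(d4,62), E(d4,45), D(d4,37), B(d3,30), G(d2,20), C(d3,15), F(d2,10)
A→slot 4; E→slot 3; D→slot 2; B→slot 1; G skipped; C skipped; F skipped.
Profit = 30 + 37 + 45 + 62 = 174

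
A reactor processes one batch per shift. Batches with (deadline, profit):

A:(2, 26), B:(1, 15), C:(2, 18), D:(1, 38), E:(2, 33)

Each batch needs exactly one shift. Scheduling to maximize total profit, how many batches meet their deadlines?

Take jobs in profit order; each goes to the latest open slot no later than its deadline.
Profit order: D=38 E=33 A=26 C=18 B=15
Assign: D→slot 1, E→slot 2, A skipped, C skipped, B skipped.
Slots: [1:D] [2:E]
2 of 5 scheduled.

2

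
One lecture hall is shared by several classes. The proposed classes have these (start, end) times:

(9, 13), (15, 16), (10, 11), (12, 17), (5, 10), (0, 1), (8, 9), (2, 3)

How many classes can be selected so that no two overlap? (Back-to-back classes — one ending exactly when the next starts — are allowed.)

5

Greedy by earliest finish: after sorting by end time, pick each interval compatible with the last pick.
Sorted by end: (0,1)  (2,3)  (8,9)  (5,10)  (10,11)  (9,13)  (15,16)  (12,17)
take (0,1); take (2,3); take (8,9); take (10,11); take (15,16).
Selected 5 classes.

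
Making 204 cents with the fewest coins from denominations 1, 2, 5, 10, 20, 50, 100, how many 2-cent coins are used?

2

Use the largest denomination that fits, subtract, and repeat.
204 = 2×100 + 2×2
Count of 2: 2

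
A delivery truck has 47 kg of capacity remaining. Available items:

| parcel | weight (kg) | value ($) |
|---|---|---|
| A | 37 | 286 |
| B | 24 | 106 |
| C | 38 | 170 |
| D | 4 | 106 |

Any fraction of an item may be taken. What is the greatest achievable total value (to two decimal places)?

Ratios (sorted): D 26.50, A 7.73, C 4.47, B 4.42
take D (4 @ 106); take A (37 @ 286); take 6/38 of C → 26.84. Capacity used 47/47.
Total value = 418.84

418.84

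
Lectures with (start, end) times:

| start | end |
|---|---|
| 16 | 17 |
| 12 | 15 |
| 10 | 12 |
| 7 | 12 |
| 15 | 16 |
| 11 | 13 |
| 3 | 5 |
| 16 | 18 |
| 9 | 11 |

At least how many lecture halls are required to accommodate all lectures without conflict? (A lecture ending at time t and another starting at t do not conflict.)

starts: [3, 7, 9, 10, 11, 12, 15, 16, 16]
ends:   [5, 11, 12, 12, 13, 15, 16, 17, 18]
s3→1 e5→0 s7→1 s9→2 s10→3  — peak 3.

3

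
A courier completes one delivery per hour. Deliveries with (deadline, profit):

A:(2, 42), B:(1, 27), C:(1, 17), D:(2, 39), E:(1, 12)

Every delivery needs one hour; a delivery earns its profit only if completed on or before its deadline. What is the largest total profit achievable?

81

Profit order: A=42 D=39 B=27 C=17 E=12
Assign: A→slot 2, D→slot 1, B skipped, C skipped, E skipped.
Slots: [1:D] [2:A]
Profit = 39 + 42 = 81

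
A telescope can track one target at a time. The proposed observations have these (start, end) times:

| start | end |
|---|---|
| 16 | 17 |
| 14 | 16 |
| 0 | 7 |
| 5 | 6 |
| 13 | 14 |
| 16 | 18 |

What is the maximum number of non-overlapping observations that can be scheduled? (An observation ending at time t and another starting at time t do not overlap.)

Greedy by earliest finish: after sorting by end time, pick each interval compatible with the last pick.
Sorted by end: (5,6)  (0,7)  (13,14)  (14,16)  (16,17)  (16,18)
take (5,6); take (13,14); take (14,16); take (16,17).
Selected 4 observations.

4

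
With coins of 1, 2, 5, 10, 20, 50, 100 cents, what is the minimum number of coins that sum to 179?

Use the largest denomination that fits, subtract, and repeat.
179 − 1×100→79 − 1×50→29 − 1×20→9 − 1×5→4 − 2×2→0
Total coins = 1 + 1 + 1 + 1 + 2 = 6

6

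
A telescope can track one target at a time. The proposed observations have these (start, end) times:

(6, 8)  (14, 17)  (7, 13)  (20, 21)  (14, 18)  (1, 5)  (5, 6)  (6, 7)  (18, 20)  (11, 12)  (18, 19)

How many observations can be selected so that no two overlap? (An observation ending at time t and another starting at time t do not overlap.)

Sort by end time and greedily take each interval whose start is ≥ the last chosen end.
By end time: (1,5), (5,6), (6,7), (6,8), (11,12), (7,13), (14,17), (14,18), (18,19), (18,20), (20,21).
Pick (1,5); next start ≥ 5 → (5,6); next start ≥ 6 → (6,7); next start ≥ 7 → (11,12); next start ≥ 12 → (14,17); next start ≥ 17 → (18,19); next start ≥ 19 → (20,21).
Selected 7 observations.

7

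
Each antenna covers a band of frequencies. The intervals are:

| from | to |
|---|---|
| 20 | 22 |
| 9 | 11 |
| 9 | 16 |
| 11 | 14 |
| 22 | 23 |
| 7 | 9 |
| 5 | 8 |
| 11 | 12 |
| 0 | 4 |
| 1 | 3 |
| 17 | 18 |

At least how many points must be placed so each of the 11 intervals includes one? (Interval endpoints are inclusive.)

Sort by right endpoint; whenever an interval is uncovered, place a point at its right end.
By right end: [1,3]  [0,4]  [5,8]  [7,9]  [9,11]  [11,12]  [11,14]  [9,16]  [17,18]  [20,22]  [22,23]
[1,3] uncovered → point at 3; [5,8] uncovered → point at 8; [9,11] uncovered → point at 11; [17,18] uncovered → point at 18; [20,22] uncovered → point at 22.
Points: 3, 8, 11, 18, 22 (5 total).

5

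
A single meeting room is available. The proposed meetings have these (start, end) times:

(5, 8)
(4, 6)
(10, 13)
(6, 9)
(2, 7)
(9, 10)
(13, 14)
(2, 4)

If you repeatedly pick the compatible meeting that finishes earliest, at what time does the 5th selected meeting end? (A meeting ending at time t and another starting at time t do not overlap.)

13

Sort by end time and greedily take each interval whose start is ≥ the last chosen end.
Sorted by end: (2,4)  (4,6)  (2,7)  (5,8)  (6,9)  (9,10)  (10,13)  (13,14)
take (2,4); take (4,6); skip (2,7); take (6,9); take (9,10); take (10,13); take (13,14).
Selected: (2,4) (4,6) (6,9) (9,10) (10,13) (13,14)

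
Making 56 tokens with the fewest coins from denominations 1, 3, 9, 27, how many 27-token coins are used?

Use the largest denomination that fits, subtract, and repeat.
56 = 2×27 + 2×1
Count of 27: 2

2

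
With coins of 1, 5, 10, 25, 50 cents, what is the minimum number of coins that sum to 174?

Greedy: take as many of the largest coin as possible, then repeat with the remainder.
174 = 3×50 + 2×10 + 4×1
Total coins = 3 + 2 + 4 = 9

9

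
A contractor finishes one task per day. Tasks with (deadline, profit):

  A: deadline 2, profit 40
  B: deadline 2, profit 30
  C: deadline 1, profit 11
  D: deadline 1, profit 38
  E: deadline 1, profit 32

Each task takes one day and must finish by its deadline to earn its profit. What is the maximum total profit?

78

Sort by profit descending; place each in the latest free slot ≤ its deadline.
Profit order: A=40 D=38 E=32 B=30 C=11
Assign: A→slot 2, D→slot 1, E skipped, B skipped, C skipped.
Slots: [1:D] [2:A]
Profit = 38 + 40 = 78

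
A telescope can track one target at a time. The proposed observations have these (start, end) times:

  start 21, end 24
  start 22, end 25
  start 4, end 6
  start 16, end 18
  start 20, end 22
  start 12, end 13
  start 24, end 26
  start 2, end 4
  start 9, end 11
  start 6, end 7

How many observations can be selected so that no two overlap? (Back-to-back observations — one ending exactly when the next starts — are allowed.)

Greedy by earliest finish: after sorting by end time, pick each interval compatible with the last pick.
By end time: (2,4), (4,6), (6,7), (9,11), (12,13), (16,18), (20,22), (21,24), (22,25), (24,26).
Pick (2,4); next start ≥ 4 → (4,6); next start ≥ 6 → (6,7); next start ≥ 7 → (9,11); next start ≥ 11 → (12,13); next start ≥ 13 → (16,18); next start ≥ 18 → (20,22); next start ≥ 22 → (22,25).
Selected 8 observations.

8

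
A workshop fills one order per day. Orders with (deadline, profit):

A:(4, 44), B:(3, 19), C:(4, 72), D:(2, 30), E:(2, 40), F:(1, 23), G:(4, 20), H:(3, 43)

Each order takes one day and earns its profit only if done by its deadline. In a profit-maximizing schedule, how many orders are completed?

4

Take jobs in profit order; each goes to the latest open slot no later than its deadline.
By profit: C(d4,72), A(d4,44), H(d3,43), E(d2,40), D(d2,30), F(d1,23), G(d4,20), B(d3,19)
C→slot 4; A→slot 3; H→slot 2; E→slot 1; D skipped; F skipped; G skipped; B skipped.
4 of 8 scheduled.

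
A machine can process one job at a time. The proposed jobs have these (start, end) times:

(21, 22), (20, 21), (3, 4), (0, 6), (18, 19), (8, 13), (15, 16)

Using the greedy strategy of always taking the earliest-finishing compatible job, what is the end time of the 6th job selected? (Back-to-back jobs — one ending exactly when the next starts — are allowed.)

Order by finish time; keep every interval that doesn't clash with the previous kept one.
By end time: (3,4), (0,6), (8,13), (15,16), (18,19), (20,21), (21,22).
Pick (3,4); next start ≥ 4 → (8,13); next start ≥ 13 → (15,16); next start ≥ 16 → (18,19); next start ≥ 19 → (20,21); next start ≥ 21 → (21,22).
Selected: (3,4) (8,13) (15,16) (18,19) (20,21) (21,22)

22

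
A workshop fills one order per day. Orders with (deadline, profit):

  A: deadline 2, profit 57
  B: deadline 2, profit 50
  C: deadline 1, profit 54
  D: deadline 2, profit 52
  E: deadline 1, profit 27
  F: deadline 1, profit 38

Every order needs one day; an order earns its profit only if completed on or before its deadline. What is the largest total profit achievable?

111

Profit order: A=57 C=54 D=52 B=50 F=38 E=27
Assign: A→slot 2, C→slot 1, D skipped, B skipped, F skipped, E skipped.
Slots: [1:C] [2:A]
Profit = 54 + 57 = 111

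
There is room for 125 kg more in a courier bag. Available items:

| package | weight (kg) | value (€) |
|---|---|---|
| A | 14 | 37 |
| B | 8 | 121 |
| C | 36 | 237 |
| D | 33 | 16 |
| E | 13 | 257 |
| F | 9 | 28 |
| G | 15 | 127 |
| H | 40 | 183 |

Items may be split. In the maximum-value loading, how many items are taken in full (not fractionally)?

6

Order: E (257/13=19.77) > B (121/8=15.12) > G (127/15=8.47) > C (237/36=6.58) > H (183/40=4.58) > F (28/9=3.11) > A (37/14=2.64) > D (16/33=0.48)
Fill: take E (13 @ 257) → take B (8 @ 121) → take G (15 @ 127) → take C (36 @ 237) → take H (40 @ 183) → take F (9 @ 28) → take 4/14 of A → 10.57; 125/125 used.
6 item(s) taken whole; one partial (take 4/14 of A).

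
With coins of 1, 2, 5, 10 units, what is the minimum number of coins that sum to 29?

29 − 2×10→9 − 1×5→4 − 2×2→0
Total coins = 2 + 1 + 2 = 5

5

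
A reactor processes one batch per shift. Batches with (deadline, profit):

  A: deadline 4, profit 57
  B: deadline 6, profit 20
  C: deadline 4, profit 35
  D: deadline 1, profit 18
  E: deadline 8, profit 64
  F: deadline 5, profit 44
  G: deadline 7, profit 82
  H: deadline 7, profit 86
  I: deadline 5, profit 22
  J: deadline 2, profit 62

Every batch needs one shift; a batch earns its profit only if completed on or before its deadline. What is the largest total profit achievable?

By profit: H(d7,86), G(d7,82), E(d8,64), J(d2,62), A(d4,57), F(d5,44), C(d4,35), I(d5,22), B(d6,20), D(d1,18)
H→slot 7; G→slot 6; E→slot 8; J→slot 2; A→slot 4; F→slot 5; C→slot 3; I→slot 1; B skipped; D skipped.
Profit = 22 + 62 + 35 + 57 + 44 + 82 + 86 + 64 = 452

452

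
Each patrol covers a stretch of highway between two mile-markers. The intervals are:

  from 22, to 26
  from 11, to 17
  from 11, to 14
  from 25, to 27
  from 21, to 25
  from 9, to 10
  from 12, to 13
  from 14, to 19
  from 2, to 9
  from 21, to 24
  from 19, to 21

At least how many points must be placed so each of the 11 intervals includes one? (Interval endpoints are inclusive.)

5

Sorted: [2,9] [9,10] [12,13] [11,14] [11,17] [14,19] [19,21] [21,24] [21,25] [22,26] [25,27]
{[2,9],[9,10]} hit by 9; {[12,13],[11,14],[11,17]} hit by 13; {[14,19],[19,21]} hit by 19; {[21,24],[21,25],[22,26]} hit by 24; {[25,27]} hit by 27.
Points: 9, 13, 19, 24, 27 (5 total).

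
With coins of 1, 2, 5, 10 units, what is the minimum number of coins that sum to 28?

5

28 − 2×10→8 − 1×5→3 − 1×2→1 − 1×1→0
Total coins = 2 + 1 + 1 + 1 = 5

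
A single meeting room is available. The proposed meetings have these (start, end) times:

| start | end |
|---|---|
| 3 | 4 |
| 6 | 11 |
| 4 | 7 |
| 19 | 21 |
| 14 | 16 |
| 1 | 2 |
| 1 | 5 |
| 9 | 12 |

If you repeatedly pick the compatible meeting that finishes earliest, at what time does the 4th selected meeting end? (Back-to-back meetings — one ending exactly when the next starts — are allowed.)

12

Order by finish time; keep every interval that doesn't clash with the previous kept one.
Sorted by end: (1,2)  (3,4)  (1,5)  (4,7)  (6,11)  (9,12)  (14,16)  (19,21)
take (1,2); take (3,4); take (4,7); skip (6,11); take (9,12); take (14,16); take (19,21).
Selected: (1,2) (3,4) (4,7) (9,12) (14,16) (19,21)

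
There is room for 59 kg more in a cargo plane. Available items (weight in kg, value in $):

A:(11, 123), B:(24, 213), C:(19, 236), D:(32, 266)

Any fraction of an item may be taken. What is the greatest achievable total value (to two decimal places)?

613.56

Greedy by value/weight ratio, highest first.
Order: C (236/19=12.42) > A (123/11=11.18) > B (213/24=8.88) > D (266/32=8.31)
Fill: take C (19 @ 236) → take A (11 @ 123) → take B (24 @ 213) → take 5/32 of D → 41.56; 59/59 used.
Total value = 613.56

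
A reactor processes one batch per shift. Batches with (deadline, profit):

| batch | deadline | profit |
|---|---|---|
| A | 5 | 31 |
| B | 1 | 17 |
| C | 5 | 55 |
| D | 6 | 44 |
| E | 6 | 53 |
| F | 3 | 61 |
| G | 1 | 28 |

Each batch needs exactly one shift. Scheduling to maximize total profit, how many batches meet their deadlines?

Sort by profit descending; place each in the latest free slot ≤ its deadline.
Profit order: F=61 C=55 E=53 D=44 A=31 G=28 B=17
Assign: F→slot 3, C→slot 5, E→slot 6, D→slot 4, A→slot 2, G→slot 1, B skipped.
Slots: [1:G] [2:A] [3:F] [4:D] [5:C] [6:E]
6 of 7 scheduled.

6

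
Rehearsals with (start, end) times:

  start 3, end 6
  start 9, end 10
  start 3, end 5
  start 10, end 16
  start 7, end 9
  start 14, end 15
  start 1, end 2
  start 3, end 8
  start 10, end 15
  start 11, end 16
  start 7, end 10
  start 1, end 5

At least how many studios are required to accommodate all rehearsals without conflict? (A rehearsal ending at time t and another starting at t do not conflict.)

Count concurrent intervals with a sweep; the peak is the room count.
starts: [1, 1, 3, 3, 3, 7, 7, 9, 10, 10, 11, 14]
ends:   [2, 5, 5, 6, 8, 9, 10, 10, 15, 15, 16, 16]
s1→1 s1→2 e2→1 s3→2 s3→3 s3→4  — peak 4.

4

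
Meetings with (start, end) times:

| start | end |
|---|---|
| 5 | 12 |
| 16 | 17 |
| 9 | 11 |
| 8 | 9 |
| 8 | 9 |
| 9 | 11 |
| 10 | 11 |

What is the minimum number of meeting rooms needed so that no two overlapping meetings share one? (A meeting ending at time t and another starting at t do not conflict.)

The answer is the maximum number of intervals overlapping at any instant.
starts: [5, 8, 8, 9, 9, 10, 16]
ends:   [9, 9, 11, 11, 11, 12, 17]
s5→1 s8→2 s8→3 e9→2 e9→1 s9→2 s9→3 s10→4  — peak 4.

4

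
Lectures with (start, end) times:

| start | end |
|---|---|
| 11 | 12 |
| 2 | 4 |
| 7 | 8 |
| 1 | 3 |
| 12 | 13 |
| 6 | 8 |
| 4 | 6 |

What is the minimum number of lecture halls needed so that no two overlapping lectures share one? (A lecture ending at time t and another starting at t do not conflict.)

The answer is the maximum number of intervals overlapping at any instant.
Events (time:±→running): 1:+→1 2:+→2 … peak 2.

2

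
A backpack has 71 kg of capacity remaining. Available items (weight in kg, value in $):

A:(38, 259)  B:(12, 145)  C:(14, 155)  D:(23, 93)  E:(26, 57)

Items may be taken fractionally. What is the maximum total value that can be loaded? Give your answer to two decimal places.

Sort by value per unit weight and fill in that order.
Ratios (sorted): B 12.08, C 11.07, A 6.82, D 4.04, E 2.19
take B (12 @ 145); take C (14 @ 155); take A (38 @ 259); take 7/23 of D → 28.30. Capacity used 71/71.
Total value = 587.30

587.30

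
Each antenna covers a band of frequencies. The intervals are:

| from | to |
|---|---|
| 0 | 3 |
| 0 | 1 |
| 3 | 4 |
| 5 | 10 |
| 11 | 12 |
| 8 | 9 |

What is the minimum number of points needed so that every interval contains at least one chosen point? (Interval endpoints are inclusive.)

4

Sorted: [0,1] [0,3] [3,4] [8,9] [5,10] [11,12]
{[0,1],[0,3]} hit by 1; {[3,4]} hit by 4; {[8,9],[5,10]} hit by 9; {[11,12]} hit by 12.
Points: 1, 4, 9, 12 (4 total).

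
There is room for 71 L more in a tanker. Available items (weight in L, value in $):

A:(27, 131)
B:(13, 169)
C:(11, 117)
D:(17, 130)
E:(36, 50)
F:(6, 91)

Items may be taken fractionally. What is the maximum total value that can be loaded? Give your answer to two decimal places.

623.44

Ratios (sorted): F 15.17, B 13.00, C 10.64, D 7.65, A 4.85, E 1.39
take F (6 @ 91); take B (13 @ 169); take C (11 @ 117); take D (17 @ 130); take 24/27 of A → 116.44. Capacity used 71/71.
Total value = 623.44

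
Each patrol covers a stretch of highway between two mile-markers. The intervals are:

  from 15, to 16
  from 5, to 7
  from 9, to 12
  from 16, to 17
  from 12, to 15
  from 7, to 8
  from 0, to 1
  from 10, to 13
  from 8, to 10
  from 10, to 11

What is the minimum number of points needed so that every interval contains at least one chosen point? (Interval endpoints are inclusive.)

Process intervals by earliest right end; each time one isn't hit yet, stab at its right endpoint.
By right end: [0,1]  [5,7]  [7,8]  [8,10]  [10,11]  [9,12]  [10,13]  [12,15]  [15,16]  [16,17]
[0,1] uncovered → point at 1; [5,7] uncovered → point at 7; [8,10] uncovered → point at 10; [12,15] uncovered → point at 15; [16,17] uncovered → point at 17.
Points: 1, 7, 10, 15, 17 (5 total).

5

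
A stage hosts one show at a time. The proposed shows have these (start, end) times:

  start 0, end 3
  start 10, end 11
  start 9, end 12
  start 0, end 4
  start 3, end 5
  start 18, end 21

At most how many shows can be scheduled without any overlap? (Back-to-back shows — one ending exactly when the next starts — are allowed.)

By end time: (0,3), (0,4), (3,5), (10,11), (9,12), (18,21).
Pick (0,3); next start ≥ 3 → (3,5); next start ≥ 5 → (10,11); next start ≥ 11 → (18,21).
Selected 4 shows.

4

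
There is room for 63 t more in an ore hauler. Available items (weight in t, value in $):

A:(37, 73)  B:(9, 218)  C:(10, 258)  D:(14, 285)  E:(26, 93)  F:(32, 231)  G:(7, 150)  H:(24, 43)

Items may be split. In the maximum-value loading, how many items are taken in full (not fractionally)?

Ratios (sorted): C 25.80, B 24.22, G 21.43, D 20.36, F 7.22, E 3.58, A 1.97, H 1.79
take C (10 @ 258); take B (9 @ 218); take G (7 @ 150); take D (14 @ 285); take 23/32 of F → 166.03. Capacity used 63/63.
4 item(s) taken whole; one partial (take 23/32 of F).

4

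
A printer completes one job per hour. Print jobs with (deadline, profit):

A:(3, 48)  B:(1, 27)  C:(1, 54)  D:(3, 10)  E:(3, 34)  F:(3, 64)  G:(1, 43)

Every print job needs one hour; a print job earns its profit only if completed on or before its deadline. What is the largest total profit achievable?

166

Profit order: F=64 C=54 A=48 G=43 E=34 B=27 D=10
Assign: F→slot 3, C→slot 1, A→slot 2, G skipped, E skipped, B skipped, D skipped.
Slots: [1:C] [2:A] [3:F]
Profit = 54 + 48 + 64 = 166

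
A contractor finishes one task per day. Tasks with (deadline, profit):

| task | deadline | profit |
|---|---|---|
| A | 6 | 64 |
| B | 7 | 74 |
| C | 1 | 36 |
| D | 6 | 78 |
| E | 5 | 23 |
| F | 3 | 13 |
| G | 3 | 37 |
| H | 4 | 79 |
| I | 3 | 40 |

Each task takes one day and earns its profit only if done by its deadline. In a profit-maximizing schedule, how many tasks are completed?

7

By profit: H(d4,79), D(d6,78), B(d7,74), A(d6,64), I(d3,40), G(d3,37), C(d1,36), E(d5,23), F(d3,13)
H→slot 4; D→slot 6; B→slot 7; A→slot 5; I→slot 3; G→slot 2; C→slot 1; E skipped; F skipped.
7 of 9 scheduled.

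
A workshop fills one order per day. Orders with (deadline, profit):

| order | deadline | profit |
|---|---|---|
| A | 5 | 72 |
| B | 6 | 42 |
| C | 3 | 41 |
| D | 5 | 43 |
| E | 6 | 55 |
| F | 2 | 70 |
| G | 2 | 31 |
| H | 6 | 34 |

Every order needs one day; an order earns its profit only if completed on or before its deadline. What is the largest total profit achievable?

323

Profit order: A=72 F=70 E=55 D=43 B=42 C=41 H=34 G=31
Assign: A→slot 5, F→slot 2, E→slot 6, D→slot 4, B→slot 3, C→slot 1, H skipped, G skipped.
Slots: [1:C] [2:F] [3:B] [4:D] [5:A] [6:E]
Profit = 41 + 70 + 42 + 43 + 72 + 55 = 323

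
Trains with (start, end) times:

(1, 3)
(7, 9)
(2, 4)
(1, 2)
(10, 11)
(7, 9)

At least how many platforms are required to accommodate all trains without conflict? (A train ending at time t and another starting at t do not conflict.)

2

Events (time:±→running): 1:+→1 1:+→2 … peak 2.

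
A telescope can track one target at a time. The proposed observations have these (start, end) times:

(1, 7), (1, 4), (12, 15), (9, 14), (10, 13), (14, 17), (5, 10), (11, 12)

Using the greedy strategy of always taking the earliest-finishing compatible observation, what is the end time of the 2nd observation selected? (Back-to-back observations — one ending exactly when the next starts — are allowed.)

Sorted by end: (1,4)  (1,7)  (5,10)  (11,12)  (10,13)  (9,14)  (12,15)  (14,17)
take (1,4); take (5,10); take (11,12); skip (9,14); take (12,15).
Selected: (1,4) (5,10) (11,12) (12,15)

10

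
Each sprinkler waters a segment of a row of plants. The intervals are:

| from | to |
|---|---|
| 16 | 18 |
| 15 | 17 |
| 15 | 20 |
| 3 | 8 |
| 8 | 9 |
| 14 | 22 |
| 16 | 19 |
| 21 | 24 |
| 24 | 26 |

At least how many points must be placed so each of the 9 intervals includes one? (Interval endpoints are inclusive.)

3

Process intervals by earliest right end; each time one isn't hit yet, stab at its right endpoint.
Sorted: [3,8] [8,9] [15,17] [16,18] [16,19] [15,20] [14,22] [21,24] [24,26]
{[3,8],[8,9]} hit by 8; {[15,17],[16,18],[16,19],[15,20],[14,22]} hit by 17; {[21,24],[24,26]} hit by 24.
Points: 8, 17, 24 (3 total).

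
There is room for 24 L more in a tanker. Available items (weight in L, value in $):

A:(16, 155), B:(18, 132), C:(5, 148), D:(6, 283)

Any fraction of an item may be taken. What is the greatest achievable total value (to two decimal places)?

Sort by value per unit weight and fill in that order.
Order: D (283/6=47.17) > C (148/5=29.60) > A (155/16=9.69) > B (132/18=7.33)
Fill: take D (6 @ 283) → take C (5 @ 148) → take 13/16 of A → 125.94; 24/24 used.
Total value = 556.94

556.94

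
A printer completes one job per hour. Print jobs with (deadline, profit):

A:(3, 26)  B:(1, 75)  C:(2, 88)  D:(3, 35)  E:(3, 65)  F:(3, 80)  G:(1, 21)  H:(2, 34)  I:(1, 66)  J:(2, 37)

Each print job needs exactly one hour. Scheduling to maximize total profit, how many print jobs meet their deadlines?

3

By profit: C(d2,88), F(d3,80), B(d1,75), I(d1,66), E(d3,65), J(d2,37), D(d3,35), H(d2,34), A(d3,26), G(d1,21)
C→slot 2; F→slot 3; B→slot 1; I skipped; E skipped; J skipped; D skipped; H skipped; A skipped; G skipped.
3 of 10 scheduled.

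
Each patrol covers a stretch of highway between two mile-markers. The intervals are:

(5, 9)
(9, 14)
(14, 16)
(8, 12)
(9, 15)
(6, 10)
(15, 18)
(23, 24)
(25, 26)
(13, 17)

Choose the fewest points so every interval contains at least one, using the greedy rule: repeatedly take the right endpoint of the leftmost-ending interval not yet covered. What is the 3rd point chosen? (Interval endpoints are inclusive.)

Process intervals by earliest right end; each time one isn't hit yet, stab at its right endpoint.
By right end: [5,9]  [6,10]  [8,12]  [9,14]  [9,15]  [14,16]  [13,17]  [15,18]  [23,24]  [25,26]
[5,9] uncovered → point at 9; [14,16] uncovered → point at 16; [23,24] uncovered → point at 24; [25,26] uncovered → point at 26.
Points: 9, 16, 24, 26 (4 total).

24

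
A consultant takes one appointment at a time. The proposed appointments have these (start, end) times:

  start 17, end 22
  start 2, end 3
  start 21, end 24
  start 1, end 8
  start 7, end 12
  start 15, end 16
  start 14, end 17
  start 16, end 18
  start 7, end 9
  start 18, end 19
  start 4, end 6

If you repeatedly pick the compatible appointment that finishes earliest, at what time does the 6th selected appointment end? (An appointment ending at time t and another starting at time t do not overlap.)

19

By end time: (2,3), (4,6), (1,8), (7,9), (7,12), (15,16), (14,17), (16,18), (18,19), (17,22), (21,24).
Pick (2,3); next start ≥ 3 → (4,6); next start ≥ 6 → (7,9); next start ≥ 9 → (15,16); next start ≥ 16 → (16,18); next start ≥ 18 → (18,19); next start ≥ 19 → (21,24).
Selected: (2,3) (4,6) (7,9) (15,16) (16,18) (18,19) (21,24)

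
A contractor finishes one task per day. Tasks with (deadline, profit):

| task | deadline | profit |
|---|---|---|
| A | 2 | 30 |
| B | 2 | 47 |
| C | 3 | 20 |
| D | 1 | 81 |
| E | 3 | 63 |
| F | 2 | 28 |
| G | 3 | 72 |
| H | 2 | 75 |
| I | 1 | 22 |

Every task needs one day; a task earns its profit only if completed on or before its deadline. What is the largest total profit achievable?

228

Profit order: D=81 H=75 G=72 E=63 B=47 A=30 F=28 I=22 C=20
Assign: D→slot 1, H→slot 2, G→slot 3, E skipped, B skipped, A skipped, F skipped, I skipped, C skipped.
Slots: [1:D] [2:H] [3:G]
Profit = 81 + 75 + 72 = 228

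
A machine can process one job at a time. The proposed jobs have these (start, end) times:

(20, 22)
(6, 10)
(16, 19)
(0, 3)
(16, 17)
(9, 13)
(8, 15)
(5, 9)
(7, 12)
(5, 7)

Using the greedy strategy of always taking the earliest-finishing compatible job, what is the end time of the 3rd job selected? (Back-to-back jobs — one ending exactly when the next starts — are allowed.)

12

Order by finish time; keep every interval that doesn't clash with the previous kept one.
Sorted by end: (0,3)  (5,7)  (5,9)  (6,10)  (7,12)  (9,13)  (8,15)  (16,17)  (16,19)  (20,22)
take (0,3); take (5,7); skip (6,10); take (7,12); skip (9,13); take (16,17); skip (16,19); take (20,22).
Selected: (0,3) (5,7) (7,12) (16,17) (20,22)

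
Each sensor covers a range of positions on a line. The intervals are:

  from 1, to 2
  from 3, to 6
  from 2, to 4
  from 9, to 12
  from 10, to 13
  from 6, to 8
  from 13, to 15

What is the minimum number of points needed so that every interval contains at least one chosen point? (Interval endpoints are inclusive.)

Sort by right endpoint; whenever an interval is uncovered, place a point at its right end.
By right end: [1,2]  [2,4]  [3,6]  [6,8]  [9,12]  [10,13]  [13,15]
[1,2] uncovered → point at 2; [3,6] uncovered → point at 6; [9,12] uncovered → point at 12; [13,15] uncovered → point at 15.
Points: 2, 6, 12, 15 (4 total).

4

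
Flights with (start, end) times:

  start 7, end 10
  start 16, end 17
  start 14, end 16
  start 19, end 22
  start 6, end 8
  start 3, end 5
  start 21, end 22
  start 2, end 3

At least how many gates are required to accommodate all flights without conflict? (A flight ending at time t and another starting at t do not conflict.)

2

The answer is the maximum number of intervals overlapping at any instant.
Events (time:±→running): 2:+→1 3:-→0 3:+→1 5:-→0 6:+→1 7:+→2 … peak 2.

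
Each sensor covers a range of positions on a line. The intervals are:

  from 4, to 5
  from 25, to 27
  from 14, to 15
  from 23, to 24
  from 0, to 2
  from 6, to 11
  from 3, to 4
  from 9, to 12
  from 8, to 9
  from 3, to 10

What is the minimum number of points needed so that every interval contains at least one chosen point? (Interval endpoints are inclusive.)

6

Process intervals by earliest right end; each time one isn't hit yet, stab at its right endpoint.
Sorted: [0,2] [3,4] [4,5] [8,9] [3,10] [6,11] [9,12] [14,15] [23,24] [25,27]
{[0,2]} hit by 2; {[3,4],[4,5]} hit by 4; {[8,9],[3,10],[6,11],[9,12]} hit by 9; {[14,15]} hit by 15; {[23,24]} hit by 24; {[25,27]} hit by 27.
Points: 2, 4, 9, 15, 24, 27 (6 total).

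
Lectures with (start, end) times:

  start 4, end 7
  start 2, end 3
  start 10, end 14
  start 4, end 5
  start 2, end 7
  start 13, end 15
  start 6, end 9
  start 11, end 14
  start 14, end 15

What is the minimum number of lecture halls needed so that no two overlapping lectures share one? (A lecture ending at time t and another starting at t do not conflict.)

3

The answer is the maximum number of intervals overlapping at any instant.
Events (time:±→running): 2:+→1 2:+→2 3:-→1 4:+→2 4:+→3 … peak 3.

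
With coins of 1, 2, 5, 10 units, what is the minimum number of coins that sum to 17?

3

Use the largest denomination that fits, subtract, and repeat.
17 = 1×10 + 1×5 + 1×2
Total coins = 1 + 1 + 1 = 3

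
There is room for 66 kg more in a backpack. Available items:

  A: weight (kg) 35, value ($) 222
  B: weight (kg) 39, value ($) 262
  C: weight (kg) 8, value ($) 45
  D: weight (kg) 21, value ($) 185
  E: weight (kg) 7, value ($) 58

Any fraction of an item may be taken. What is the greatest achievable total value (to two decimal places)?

Order: D (185/21=8.81) > E (58/7=8.29) > B (262/39=6.72) > A (222/35=6.34) > C (45/8=5.62)
Fill: take D (21 @ 185) → take E (7 @ 58) → take 38/39 of B → 255.28; 66/66 used.
Total value = 498.28

498.28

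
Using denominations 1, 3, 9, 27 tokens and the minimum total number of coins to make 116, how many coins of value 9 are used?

116 − 4×27→8 − 2×3→2 − 2×1→0
Count of 9: 0

0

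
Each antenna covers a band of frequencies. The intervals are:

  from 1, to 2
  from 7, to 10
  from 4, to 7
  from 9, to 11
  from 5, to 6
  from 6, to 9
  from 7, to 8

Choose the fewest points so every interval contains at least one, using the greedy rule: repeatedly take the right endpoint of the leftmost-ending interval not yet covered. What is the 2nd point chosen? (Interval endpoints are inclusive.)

6

Process intervals by earliest right end; each time one isn't hit yet, stab at its right endpoint.
By right end: [1,2]  [5,6]  [4,7]  [7,8]  [6,9]  [7,10]  [9,11]
[1,2] uncovered → point at 2; [5,6] uncovered → point at 6; [7,8] uncovered → point at 8; [9,11] uncovered → point at 11.
Points: 2, 6, 8, 11 (4 total).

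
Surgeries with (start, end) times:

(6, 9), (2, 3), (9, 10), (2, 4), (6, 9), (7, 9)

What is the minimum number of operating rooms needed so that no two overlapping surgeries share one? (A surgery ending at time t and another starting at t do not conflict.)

3

The answer is the maximum number of intervals overlapping at any instant.
Events (time:±→running): 2:+→1 2:+→2 3:-→1 4:-→0 6:+→1 6:+→2 7:+→3 … peak 3.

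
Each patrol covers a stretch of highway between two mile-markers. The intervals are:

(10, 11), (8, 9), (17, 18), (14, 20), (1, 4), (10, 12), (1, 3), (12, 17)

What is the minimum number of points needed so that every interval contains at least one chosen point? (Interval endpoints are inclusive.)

Sort by right endpoint; whenever an interval is uncovered, place a point at its right end.
Sorted: [1,3] [1,4] [8,9] [10,11] [10,12] [12,17] [17,18] [14,20]
{[1,3],[1,4]} hit by 3; {[8,9]} hit by 9; {[10,11],[10,12]} hit by 11; {[12,17],[17,18],[14,20]} hit by 17.
Points: 3, 9, 11, 17 (4 total).

4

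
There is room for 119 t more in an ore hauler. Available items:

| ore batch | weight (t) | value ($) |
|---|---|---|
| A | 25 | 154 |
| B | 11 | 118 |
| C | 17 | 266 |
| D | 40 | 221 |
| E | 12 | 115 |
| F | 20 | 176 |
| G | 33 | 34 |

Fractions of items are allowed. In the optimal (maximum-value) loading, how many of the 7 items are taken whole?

5

Sort by value per unit weight and fill in that order.
Order: C (266/17=15.65) > B (118/11=10.73) > E (115/12=9.58) > F (176/20=8.80) > A (154/25=6.16) > D (221/40=5.53) > G (34/33=1.03)
Fill: take C (17 @ 266) → take B (11 @ 118) → take E (12 @ 115) → take F (20 @ 176) → take A (25 @ 154) → take 34/40 of D → 187.85; 119/119 used.
5 item(s) taken whole; one partial (take 34/40 of D).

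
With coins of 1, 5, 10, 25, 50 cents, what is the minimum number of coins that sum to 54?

54 − 1×50→4 − 4×1→0
Total coins = 1 + 4 = 5

5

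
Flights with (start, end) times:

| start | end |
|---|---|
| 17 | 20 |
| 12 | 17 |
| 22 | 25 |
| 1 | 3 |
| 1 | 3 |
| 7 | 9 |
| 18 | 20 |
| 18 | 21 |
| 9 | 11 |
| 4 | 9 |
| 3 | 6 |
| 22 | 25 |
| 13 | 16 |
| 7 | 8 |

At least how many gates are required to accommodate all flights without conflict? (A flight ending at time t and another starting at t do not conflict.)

3

Count concurrent intervals with a sweep; the peak is the room count.
starts: [1, 1, 3, 4, 7, 7, 9, 12, 13, 17, 18, 18, 22, 22]
ends:   [3, 3, 6, 8, 9, 9, 11, 16, 17, 20, 20, 21, 25, 25]
s1→1 s1→2 e3→1 e3→0 s3→1 s4→2 e6→1 s7→2 s7→3  — peak 3.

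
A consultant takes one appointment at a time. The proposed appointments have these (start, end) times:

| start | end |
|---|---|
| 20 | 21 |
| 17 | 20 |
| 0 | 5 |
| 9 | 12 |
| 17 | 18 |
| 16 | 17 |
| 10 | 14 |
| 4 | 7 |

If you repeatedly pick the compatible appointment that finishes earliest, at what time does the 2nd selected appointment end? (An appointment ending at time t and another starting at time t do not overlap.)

Sorted by end: (0,5)  (4,7)  (9,12)  (10,14)  (16,17)  (17,18)  (17,20)  (20,21)
take (0,5); skip (4,7); take (9,12); skip (10,14); take (16,17); take (17,18); skip (17,20); take (20,21).
Selected: (0,5) (9,12) (16,17) (17,18) (20,21)

12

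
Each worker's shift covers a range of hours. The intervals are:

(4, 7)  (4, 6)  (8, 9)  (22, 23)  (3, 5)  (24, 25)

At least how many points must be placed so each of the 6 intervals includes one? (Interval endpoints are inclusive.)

4

Process intervals by earliest right end; each time one isn't hit yet, stab at its right endpoint.
Sorted: [3,5] [4,6] [4,7] [8,9] [22,23] [24,25]
{[3,5],[4,6],[4,7]} hit by 5; {[8,9]} hit by 9; {[22,23]} hit by 23; {[24,25]} hit by 25.
Points: 5, 9, 23, 25 (4 total).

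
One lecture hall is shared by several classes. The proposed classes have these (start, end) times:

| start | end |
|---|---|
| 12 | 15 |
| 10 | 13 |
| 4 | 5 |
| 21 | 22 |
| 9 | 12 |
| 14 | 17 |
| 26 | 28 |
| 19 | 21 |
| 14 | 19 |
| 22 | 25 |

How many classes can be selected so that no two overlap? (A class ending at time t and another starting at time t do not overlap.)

By end time: (4,5), (9,12), (10,13), (12,15), (14,17), (14,19), (19,21), (21,22), (22,25), (26,28).
Pick (4,5); next start ≥ 5 → (9,12); next start ≥ 12 → (12,15); next start ≥ 15 → (19,21); next start ≥ 21 → (21,22); next start ≥ 22 → (22,25); next start ≥ 25 → (26,28).
Selected 7 classes.

7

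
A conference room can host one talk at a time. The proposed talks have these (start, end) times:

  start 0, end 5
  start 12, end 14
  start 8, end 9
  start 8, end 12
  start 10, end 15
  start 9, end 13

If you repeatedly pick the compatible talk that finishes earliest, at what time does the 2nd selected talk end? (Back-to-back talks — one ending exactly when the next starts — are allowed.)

Greedy by earliest finish: after sorting by end time, pick each interval compatible with the last pick.
Sorted by end: (0,5)  (8,9)  (8,12)  (9,13)  (12,14)  (10,15)
take (0,5); take (8,9); take (9,13).
Selected: (0,5) (8,9) (9,13)

9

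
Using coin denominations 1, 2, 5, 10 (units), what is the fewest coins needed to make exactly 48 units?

Use the largest denomination that fits, subtract, and repeat.
48 = 4×10 + 1×5 + 1×2 + 1×1
Total coins = 4 + 1 + 1 + 1 = 7

7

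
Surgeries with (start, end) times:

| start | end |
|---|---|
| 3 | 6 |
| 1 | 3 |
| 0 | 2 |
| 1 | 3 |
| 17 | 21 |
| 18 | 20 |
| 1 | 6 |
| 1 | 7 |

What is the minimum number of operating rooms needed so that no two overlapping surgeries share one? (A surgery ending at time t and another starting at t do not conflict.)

The answer is the maximum number of intervals overlapping at any instant.
starts: [0, 1, 1, 1, 1, 3, 17, 18]
ends:   [2, 3, 3, 6, 6, 7, 20, 21]
s0→1 s1→2 s1→3 s1→4 s1→5  — peak 5.

5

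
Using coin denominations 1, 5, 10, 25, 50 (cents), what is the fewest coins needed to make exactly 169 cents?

169 − 3×50→19 − 1×10→9 − 1×5→4 − 4×1→0
Total coins = 3 + 1 + 1 + 4 = 9

9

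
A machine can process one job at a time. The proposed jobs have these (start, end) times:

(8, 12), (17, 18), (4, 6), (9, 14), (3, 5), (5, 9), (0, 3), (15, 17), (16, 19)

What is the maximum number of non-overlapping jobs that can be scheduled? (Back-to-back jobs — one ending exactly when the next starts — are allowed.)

Greedy by earliest finish: after sorting by end time, pick each interval compatible with the last pick.
Sorted by end: (0,3)  (3,5)  (4,6)  (5,9)  (8,12)  (9,14)  (15,17)  (17,18)  (16,19)
take (0,3); take (3,5); take (5,9); skip (8,12); take (9,14); take (15,17); take (17,18).
Selected 6 jobs.

6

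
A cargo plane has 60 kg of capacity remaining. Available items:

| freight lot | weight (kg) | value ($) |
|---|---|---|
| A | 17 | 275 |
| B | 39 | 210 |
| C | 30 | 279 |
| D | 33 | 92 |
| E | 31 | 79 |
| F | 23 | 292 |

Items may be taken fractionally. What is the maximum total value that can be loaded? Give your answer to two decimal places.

Sort by value per unit weight and fill in that order.
Order: A (275/17=16.18) > F (292/23=12.70) > C (279/30=9.30) > B (210/39=5.38) > D (92/33=2.79) > E (79/31=2.55)
Fill: take A (17 @ 275) → take F (23 @ 292) → take 20/30 of C → 186.00; 60/60 used.
Total value = 753.00

753.00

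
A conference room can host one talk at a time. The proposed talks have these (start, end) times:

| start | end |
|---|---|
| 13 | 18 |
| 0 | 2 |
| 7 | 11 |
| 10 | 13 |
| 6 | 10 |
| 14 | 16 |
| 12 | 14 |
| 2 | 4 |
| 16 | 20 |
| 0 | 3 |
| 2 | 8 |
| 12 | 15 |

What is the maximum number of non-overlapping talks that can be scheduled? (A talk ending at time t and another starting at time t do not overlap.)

Order by finish time; keep every interval that doesn't clash with the previous kept one.
By end time: (0,2), (0,3), (2,4), (2,8), (6,10), (7,11), (10,13), (12,14), (12,15), (14,16), (13,18), (16,20).
Pick (0,2); next start ≥ 2 → (2,4); next start ≥ 4 → (6,10); next start ≥ 10 → (10,13); next start ≥ 13 → (14,16); next start ≥ 16 → (16,20).
Selected 6 talks.

6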